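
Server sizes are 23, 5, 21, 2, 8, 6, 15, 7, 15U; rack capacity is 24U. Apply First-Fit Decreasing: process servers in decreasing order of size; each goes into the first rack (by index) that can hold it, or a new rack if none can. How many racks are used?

Sorted descending: 23, 21, 15, 15, 8, 7, 6, 5, 2.
Put 23U in rack 1; 1U remain.
Put 21U in rack 2; 3U remain.
Put 15U in rack 3; 9U remain.
Put 15U in rack 4; 9U remain.
Put 8U in rack 3; 1U remain.
Put 7U in rack 4; 2U remain.
Put 6U in rack 5; 18U remain.
Put 5U in rack 5; 13U remain.
Put 2U in rack 2; 1U remain.

5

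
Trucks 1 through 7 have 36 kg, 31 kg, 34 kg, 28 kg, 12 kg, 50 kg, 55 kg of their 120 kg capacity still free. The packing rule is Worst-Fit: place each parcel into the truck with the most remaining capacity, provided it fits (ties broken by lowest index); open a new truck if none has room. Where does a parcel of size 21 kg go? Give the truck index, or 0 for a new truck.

7

Trucks with room: truck 1 (36 kg), truck 2 (31 kg), truck 3 (34 kg), truck 4 (28 kg), truck 6 (50 kg), truck 7 (55 kg).
Most room is truck 7 with 55 kg free.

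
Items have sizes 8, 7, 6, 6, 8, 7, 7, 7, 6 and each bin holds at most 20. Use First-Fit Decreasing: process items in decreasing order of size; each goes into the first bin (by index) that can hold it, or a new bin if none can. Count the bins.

4

Sorted descending: 8, 8, 7, 7, 7, 7, 6, 6, 6.
bin 1: place 8, 12 left
bin 1: place 8, 4 left
bin 2: place 7, 13 left
bin 2: place 7, 6 left
bin 3: place 7, 13 left
bin 3: place 7, 6 left
bin 2: place 6, 0 left
bin 3: place 6, 0 left
bin 4: place 6, 14 left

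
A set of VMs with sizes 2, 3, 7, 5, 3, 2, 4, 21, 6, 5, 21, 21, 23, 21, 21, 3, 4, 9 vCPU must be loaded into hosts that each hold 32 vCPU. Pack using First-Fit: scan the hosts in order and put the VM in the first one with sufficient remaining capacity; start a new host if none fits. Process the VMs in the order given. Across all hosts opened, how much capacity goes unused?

43

host 1: place 2 vCPU, 30 vCPU left
host 1: place 3 vCPU, 27 vCPU left
host 1: place 7 vCPU, 20 vCPU left
host 1: place 5 vCPU, 15 vCPU left
host 1: place 3 vCPU, 12 vCPU left
host 1: place 2 vCPU, 10 vCPU left
host 1: place 4 vCPU, 6 vCPU left
host 2: place 21 vCPU, 11 vCPU left
host 1: place 6 vCPU, 0 vCPU left
host 2: place 5 vCPU, 6 vCPU left
host 3: place 21 vCPU, 11 vCPU left
host 4: place 21 vCPU, 11 vCPU left
host 5: place 23 vCPU, 9 vCPU left
host 6: place 21 vCPU, 11 vCPU left
host 7: place 21 vCPU, 11 vCPU left
host 2: place 3 vCPU, 3 vCPU left
host 3: place 4 vCPU, 7 vCPU left
host 4: place 9 vCPU, 2 vCPU left
7 hosts × 32 vCPU = 224 vCPU; used 181 vCPU; unused 43 vCPU.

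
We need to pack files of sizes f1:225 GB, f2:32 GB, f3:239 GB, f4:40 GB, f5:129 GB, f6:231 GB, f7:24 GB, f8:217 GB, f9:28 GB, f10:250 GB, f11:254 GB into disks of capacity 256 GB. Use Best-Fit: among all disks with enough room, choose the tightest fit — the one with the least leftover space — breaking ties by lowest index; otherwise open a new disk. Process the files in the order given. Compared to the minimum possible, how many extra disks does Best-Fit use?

Best-Fit: [225,28] [32,40,129] [239] [231,24] [217] [250] [254] → 7 disks.
Total size 1669 GB; any packing needs at least ⌈1669/256⌉ = 7 disks.
So 7 is already optimal.

0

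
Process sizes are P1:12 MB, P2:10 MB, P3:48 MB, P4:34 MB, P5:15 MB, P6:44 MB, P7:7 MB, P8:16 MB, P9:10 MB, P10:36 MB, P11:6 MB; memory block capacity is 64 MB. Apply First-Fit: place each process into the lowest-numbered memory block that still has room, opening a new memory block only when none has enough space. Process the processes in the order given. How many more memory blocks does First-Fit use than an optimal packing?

First-Fit: [12,10,34,7] [48,15] [44,16] [10,36,6] → 4 memory blocks.
Total size 238 MB; any packing needs at least ⌈238/64⌉ = 4 memory blocks.
So 4 is already optimal.

0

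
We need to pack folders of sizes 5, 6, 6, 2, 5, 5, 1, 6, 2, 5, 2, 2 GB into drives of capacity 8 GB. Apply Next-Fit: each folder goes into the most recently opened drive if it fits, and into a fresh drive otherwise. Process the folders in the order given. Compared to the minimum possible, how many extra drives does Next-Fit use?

1

Next-Fit: [5] [6] [6,2] [5] [5,1] [6,2] [5,2] [2] → 8 drives.
7 folders exceed 4 GB (half the capacity), and no two of those can share a drive, so at least 7 drives are needed.
An optimal packing achieves that bound: [6,2] [6,2] [6,2] [5,2,1] [5] [5] [5] → 7 drives.
Excess: 8 − 7 = 1.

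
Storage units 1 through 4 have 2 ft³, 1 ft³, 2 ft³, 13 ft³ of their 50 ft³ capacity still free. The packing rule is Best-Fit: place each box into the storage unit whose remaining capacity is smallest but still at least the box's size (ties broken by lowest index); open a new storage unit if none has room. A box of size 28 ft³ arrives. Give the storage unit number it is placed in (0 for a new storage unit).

0

No storage unit has ≥ 28 ft³ free, so a new storage unit is opened.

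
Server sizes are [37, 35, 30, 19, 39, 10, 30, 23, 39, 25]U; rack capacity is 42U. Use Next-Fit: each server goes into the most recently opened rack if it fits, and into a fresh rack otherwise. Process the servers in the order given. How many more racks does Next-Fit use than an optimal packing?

1

Next-Fit: [37] [35] [30] [19] [39] [10,30] [23] [39] [25] → 9 racks.
8 servers exceed 21U (half the capacity), and no two of those can share a rack, so at least 8 racks are needed.
An optimal packing achieves that bound: [39] [39] [37] [35] [30,10] [30] [25] [23,19] → 8 racks.
Excess: 9 − 8 = 1.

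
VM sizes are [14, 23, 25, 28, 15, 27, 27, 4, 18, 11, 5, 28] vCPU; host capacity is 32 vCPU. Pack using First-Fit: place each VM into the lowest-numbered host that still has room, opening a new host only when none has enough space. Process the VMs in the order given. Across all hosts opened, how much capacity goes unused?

31

Put 14 vCPU in host 1; 18 vCPU remain.
Put 23 vCPU in host 2; 9 vCPU remain.
Put 25 vCPU in host 3; 7 vCPU remain.
Put 28 vCPU in host 4; 4 vCPU remain.
Put 15 vCPU in host 1; 3 vCPU remain.
Put 27 vCPU in host 5; 5 vCPU remain.
Put 27 vCPU in host 6; 5 vCPU remain.
Put 4 vCPU in host 2; 5 vCPU remain.
Put 18 vCPU in host 7; 14 vCPU remain.
Put 11 vCPU in host 7; 3 vCPU remain.
Put 5 vCPU in host 2; 0 vCPU remain.
Put 28 vCPU in host 8; 4 vCPU remain.
8 hosts × 32 vCPU = 256 vCPU; used 225 vCPU; unused 31 vCPU.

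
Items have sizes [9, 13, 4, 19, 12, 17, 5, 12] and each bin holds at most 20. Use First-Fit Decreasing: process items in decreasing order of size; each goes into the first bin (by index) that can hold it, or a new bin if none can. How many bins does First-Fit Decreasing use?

Sorted descending: 19, 17, 13, 12, 12, 9, 5, 4.
19 → bin 1 (remaining 1)
17 → bin 2 (remaining 3)
13 → bin 3 (remaining 7)
12 → bin 4 (remaining 8)
12 → bin 5 (remaining 8)
9 → bin 6 (remaining 11)
5 → bin 3 (remaining 2)
4 → bin 4 (remaining 4)

6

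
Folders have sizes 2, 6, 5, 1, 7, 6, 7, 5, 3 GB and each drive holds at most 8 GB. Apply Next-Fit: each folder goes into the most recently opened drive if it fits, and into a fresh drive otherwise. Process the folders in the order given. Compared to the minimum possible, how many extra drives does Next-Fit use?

Next-Fit: [2,6] [5,1] [7] [6] [7] [5,3] → 6 drives.
Total size 42 GB; any packing needs at least ⌈42/8⌉ = 6 drives.
So 6 is already optimal.

0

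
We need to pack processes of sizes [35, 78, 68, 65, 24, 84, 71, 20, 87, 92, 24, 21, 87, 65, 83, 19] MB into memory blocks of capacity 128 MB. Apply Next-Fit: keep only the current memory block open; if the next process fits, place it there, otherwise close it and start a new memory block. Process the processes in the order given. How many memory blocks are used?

10 memory blocks

Put 35 MB in memory block 1; 93 MB remain.
Put 78 MB in memory block 1; 15 MB remain.
Put 68 MB in memory block 2; 60 MB remain.
Put 65 MB in memory block 3; 63 MB remain.
Put 24 MB in memory block 3; 39 MB remain.
Put 84 MB in memory block 4; 44 MB remain.
Put 71 MB in memory block 5; 57 MB remain.
Put 20 MB in memory block 5; 37 MB remain.
Put 87 MB in memory block 6; 41 MB remain.
Put 92 MB in memory block 7; 36 MB remain.
Put 24 MB in memory block 7; 12 MB remain.
Put 21 MB in memory block 8; 107 MB remain.
Put 87 MB in memory block 8; 20 MB remain.
Put 65 MB in memory block 9; 63 MB remain.
Put 83 MB in memory block 10; 45 MB remain.
Put 19 MB in memory block 10; 26 MB remain.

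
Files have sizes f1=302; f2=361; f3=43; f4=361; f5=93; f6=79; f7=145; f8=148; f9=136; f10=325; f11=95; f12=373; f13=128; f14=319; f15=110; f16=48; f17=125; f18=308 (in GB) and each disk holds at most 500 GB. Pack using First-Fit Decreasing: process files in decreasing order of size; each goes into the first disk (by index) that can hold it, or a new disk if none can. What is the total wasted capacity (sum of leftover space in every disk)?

Sorted descending: 373, 361, 361, 325, 319, 308, 302, 148, 145, 136, 128, 125, 110, 95, 93, 79, 48, 43.
373 GB → disk 1 (remaining 127 GB)
361 GB → disk 2 (remaining 139 GB)
361 GB → disk 3 (remaining 139 GB)
325 GB → disk 4 (remaining 175 GB)
319 GB → disk 5 (remaining 181 GB)
308 GB → disk 6 (remaining 192 GB)
302 GB → disk 7 (remaining 198 GB)
148 GB → disk 4 (remaining 27 GB)
145 GB → disk 5 (remaining 36 GB)
136 GB → disk 2 (remaining 3 GB)
128 GB → disk 3 (remaining 11 GB)
125 GB → disk 1 (remaining 2 GB)
110 GB → disk 6 (remaining 82 GB)
95 GB → disk 7 (remaining 103 GB)
93 GB → disk 7 (remaining 10 GB)
79 GB → disk 6 (remaining 3 GB)
48 GB → disk 8 (remaining 452 GB)
43 GB → disk 8 (remaining 409 GB)
8 disks × 500 GB = 4000 GB; used 3499 GB; unused 501 GB.

501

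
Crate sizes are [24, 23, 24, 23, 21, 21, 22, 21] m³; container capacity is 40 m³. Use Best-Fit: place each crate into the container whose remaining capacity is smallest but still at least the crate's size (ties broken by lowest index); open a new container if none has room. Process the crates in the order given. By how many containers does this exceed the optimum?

Best-Fit: [24] [23] [24] [23] [21] [21] [22] [21] → 8 containers.
8 crates exceed 20 m³ (half the capacity), and no two of those can share a container, so at least 8 containers are needed.
So 8 is already optimal.

0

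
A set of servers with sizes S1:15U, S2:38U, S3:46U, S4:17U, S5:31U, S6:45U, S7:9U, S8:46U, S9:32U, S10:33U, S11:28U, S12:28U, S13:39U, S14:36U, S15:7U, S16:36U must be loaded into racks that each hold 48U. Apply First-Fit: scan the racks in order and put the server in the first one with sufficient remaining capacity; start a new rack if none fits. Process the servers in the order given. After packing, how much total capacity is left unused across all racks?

138

rack 1: place S1 (15U), 33U left
rack 2: place S2 (38U), 10U left
rack 3: place S3 (46U), 2U left
rack 1: place S4 (17U), 16U left
rack 4: place S5 (31U), 17U left
rack 5: place S6 (45U), 3U left
rack 1: place S7 (9U), 7U left
rack 6: place S8 (46U), 2U left
rack 7: place S9 (32U), 16U left
rack 8: place S10 (33U), 15U left
rack 9: place S11 (28U), 20U left
rack 10: place S12 (28U), 20U left
rack 11: place S13 (39U), 9U left
rack 12: place S14 (36U), 12U left
rack 1: place S15 (7U), 0U left
rack 13: place S16 (36U), 12U left
13 racks × 48U = 624U; used 486U; unused 138U.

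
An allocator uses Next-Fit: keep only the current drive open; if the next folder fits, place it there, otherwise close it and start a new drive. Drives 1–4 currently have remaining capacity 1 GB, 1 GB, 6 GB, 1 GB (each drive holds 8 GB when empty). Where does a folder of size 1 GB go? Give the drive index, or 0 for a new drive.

4

Next-Fit only looks at drive 4, which has 1 GB free.
1 GB fits there.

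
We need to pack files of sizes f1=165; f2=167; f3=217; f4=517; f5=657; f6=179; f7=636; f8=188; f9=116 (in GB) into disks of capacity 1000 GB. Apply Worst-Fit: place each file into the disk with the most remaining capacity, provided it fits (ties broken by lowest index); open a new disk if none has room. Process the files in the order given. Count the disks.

4

f1 (165 GB) → disk 1 (remaining 835 GB)
f2 (167 GB) → disk 1 (remaining 668 GB)
f3 (217 GB) → disk 1 (remaining 451 GB)
f4 (517 GB) → disk 2 (remaining 483 GB)
f5 (657 GB) → disk 3 (remaining 343 GB)
f6 (179 GB) → disk 2 (remaining 304 GB)
f7 (636 GB) → disk 4 (remaining 364 GB)
f8 (188 GB) → disk 1 (remaining 263 GB)
f9 (116 GB) → disk 4 (remaining 248 GB)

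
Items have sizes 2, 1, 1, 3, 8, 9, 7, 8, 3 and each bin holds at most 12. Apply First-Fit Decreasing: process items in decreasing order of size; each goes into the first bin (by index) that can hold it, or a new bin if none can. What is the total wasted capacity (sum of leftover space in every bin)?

6

Sorted descending: 9, 8, 8, 7, 3, 3, 2, 1, 1.
Put 9 in bin 1; 3 remain.
Put 8 in bin 2; 4 remain.
Put 8 in bin 3; 4 remain.
Put 7 in bin 4; 5 remain.
Put 3 in bin 1; 0 remain.
Put 3 in bin 2; 1 remain.
Put 2 in bin 3; 2 remain.
Put 1 in bin 2; 0 remain.
Put 1 in bin 3; 1 remain.
4 bins × 12 = 48; used 42; unused 6.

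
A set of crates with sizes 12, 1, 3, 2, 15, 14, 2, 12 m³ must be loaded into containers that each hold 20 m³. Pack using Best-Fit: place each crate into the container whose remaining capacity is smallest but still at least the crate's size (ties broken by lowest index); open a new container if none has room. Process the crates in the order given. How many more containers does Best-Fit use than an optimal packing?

0

Best-Fit: [12,1,3,2,2] [15] [14] [12] → 4 containers.
Total size 61 m³; any packing needs at least ⌈61/20⌉ = 4 containers.
So 4 is already optimal.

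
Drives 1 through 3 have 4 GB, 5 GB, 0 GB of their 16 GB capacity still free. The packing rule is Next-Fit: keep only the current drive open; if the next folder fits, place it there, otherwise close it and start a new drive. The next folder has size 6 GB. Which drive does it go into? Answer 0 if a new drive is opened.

Next-Fit only looks at drive 3, which has 0 GB free.
6 GB does not fit, so a new drive is opened.

0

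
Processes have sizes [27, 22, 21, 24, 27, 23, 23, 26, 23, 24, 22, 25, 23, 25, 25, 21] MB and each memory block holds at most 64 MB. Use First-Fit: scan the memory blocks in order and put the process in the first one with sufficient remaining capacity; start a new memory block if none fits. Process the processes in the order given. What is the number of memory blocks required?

Put 27 MB in memory block 1; 37 MB remain.
Put 22 MB in memory block 1; 15 MB remain.
Put 21 MB in memory block 2; 43 MB remain.
Put 24 MB in memory block 2; 19 MB remain.
Put 27 MB in memory block 3; 37 MB remain.
Put 23 MB in memory block 3; 14 MB remain.
Put 23 MB in memory block 4; 41 MB remain.
Put 26 MB in memory block 4; 15 MB remain.
Put 23 MB in memory block 5; 41 MB remain.
Put 24 MB in memory block 5; 17 MB remain.
Put 22 MB in memory block 6; 42 MB remain.
Put 25 MB in memory block 6; 17 MB remain.
Put 23 MB in memory block 7; 41 MB remain.
Put 25 MB in memory block 7; 16 MB remain.
Put 25 MB in memory block 8; 39 MB remain.
Put 21 MB in memory block 8; 18 MB remain.

8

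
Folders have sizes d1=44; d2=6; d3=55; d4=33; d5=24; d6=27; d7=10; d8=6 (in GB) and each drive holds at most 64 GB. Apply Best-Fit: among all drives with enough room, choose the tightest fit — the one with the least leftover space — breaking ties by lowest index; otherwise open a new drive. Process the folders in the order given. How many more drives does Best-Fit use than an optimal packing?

0

Best-Fit: [44,6,10] [55] [33,24,6] [27] → 4 drives.
Total size 205 GB; any packing needs at least ⌈205/64⌉ = 4 drives.
So 4 is already optimal.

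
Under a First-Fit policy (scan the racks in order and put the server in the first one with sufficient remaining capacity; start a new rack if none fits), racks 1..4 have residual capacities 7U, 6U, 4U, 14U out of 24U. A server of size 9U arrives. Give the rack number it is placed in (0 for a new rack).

Racks with room: rack 4 (14U).
The first with room is rack 4.

4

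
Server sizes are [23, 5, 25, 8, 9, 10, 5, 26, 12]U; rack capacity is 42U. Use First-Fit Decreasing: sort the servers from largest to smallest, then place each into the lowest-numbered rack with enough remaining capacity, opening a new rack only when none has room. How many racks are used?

Sorted descending: 26, 25, 23, 12, 10, 9, 8, 5, 5.
26U → rack 1 (remaining 16U)
25U → rack 2 (remaining 17U)
23U → rack 3 (remaining 19U)
12U → rack 1 (remaining 4U)
10U → rack 2 (remaining 7U)
9U → rack 3 (remaining 10U)
8U → rack 3 (remaining 2U)
5U → rack 2 (remaining 2U)
5U → rack 4 (remaining 37U)

4 racks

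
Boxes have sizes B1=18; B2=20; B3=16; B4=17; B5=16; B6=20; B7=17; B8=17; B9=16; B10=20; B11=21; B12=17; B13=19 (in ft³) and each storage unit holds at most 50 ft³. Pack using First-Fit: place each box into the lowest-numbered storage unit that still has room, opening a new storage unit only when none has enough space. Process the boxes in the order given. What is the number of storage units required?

6

B1 (18 ft³) → storage unit 1 (remaining 32 ft³)
B2 (20 ft³) → storage unit 1 (remaining 12 ft³)
B3 (16 ft³) → storage unit 2 (remaining 34 ft³)
B4 (17 ft³) → storage unit 2 (remaining 17 ft³)
B5 (16 ft³) → storage unit 2 (remaining 1 ft³)
B6 (20 ft³) → storage unit 3 (remaining 30 ft³)
B7 (17 ft³) → storage unit 3 (remaining 13 ft³)
B8 (17 ft³) → storage unit 4 (remaining 33 ft³)
B9 (16 ft³) → storage unit 4 (remaining 17 ft³)
B10 (20 ft³) → storage unit 5 (remaining 30 ft³)
B11 (21 ft³) → storage unit 5 (remaining 9 ft³)
B12 (17 ft³) → storage unit 4 (remaining 0 ft³)
B13 (19 ft³) → storage unit 6 (remaining 31 ft³)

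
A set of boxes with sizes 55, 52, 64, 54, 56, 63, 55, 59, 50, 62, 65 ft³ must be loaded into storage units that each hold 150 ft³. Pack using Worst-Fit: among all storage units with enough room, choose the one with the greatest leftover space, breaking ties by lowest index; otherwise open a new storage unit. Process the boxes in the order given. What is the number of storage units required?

6

storage unit 1: place 55 ft³, 95 ft³ left
storage unit 1: place 52 ft³, 43 ft³ left
storage unit 2: place 64 ft³, 86 ft³ left
storage unit 2: place 54 ft³, 32 ft³ left
storage unit 3: place 56 ft³, 94 ft³ left
storage unit 3: place 63 ft³, 31 ft³ left
storage unit 4: place 55 ft³, 95 ft³ left
storage unit 4: place 59 ft³, 36 ft³ left
storage unit 5: place 50 ft³, 100 ft³ left
storage unit 5: place 62 ft³, 38 ft³ left
storage unit 6: place 65 ft³, 85 ft³ left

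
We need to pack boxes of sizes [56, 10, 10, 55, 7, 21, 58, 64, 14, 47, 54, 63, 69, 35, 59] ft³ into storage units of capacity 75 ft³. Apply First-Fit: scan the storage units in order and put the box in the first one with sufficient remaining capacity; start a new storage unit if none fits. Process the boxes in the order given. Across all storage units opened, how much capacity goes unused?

56 ft³ → storage unit 1 (remaining 19 ft³)
10 ft³ → storage unit 1 (remaining 9 ft³)
10 ft³ → storage unit 2 (remaining 65 ft³)
55 ft³ → storage unit 2 (remaining 10 ft³)
7 ft³ → storage unit 1 (remaining 2 ft³)
21 ft³ → storage unit 3 (remaining 54 ft³)
58 ft³ → storage unit 4 (remaining 17 ft³)
64 ft³ → storage unit 5 (remaining 11 ft³)
14 ft³ → storage unit 3 (remaining 40 ft³)
47 ft³ → storage unit 6 (remaining 28 ft³)
54 ft³ → storage unit 7 (remaining 21 ft³)
63 ft³ → storage unit 8 (remaining 12 ft³)
69 ft³ → storage unit 9 (remaining 6 ft³)
35 ft³ → storage unit 3 (remaining 5 ft³)
59 ft³ → storage unit 10 (remaining 16 ft³)
10 storage units × 75 ft³ = 750 ft³; used 622 ft³; unused 128 ft³.

128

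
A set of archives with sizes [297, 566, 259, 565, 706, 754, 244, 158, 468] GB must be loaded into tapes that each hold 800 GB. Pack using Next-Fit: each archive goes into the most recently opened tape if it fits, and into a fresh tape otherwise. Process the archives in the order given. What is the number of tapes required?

8 tapes

297 GB → tape 1 (remaining 503 GB)
566 GB → tape 2 (remaining 234 GB)
259 GB → tape 3 (remaining 541 GB)
565 GB → tape 4 (remaining 235 GB)
706 GB → tape 5 (remaining 94 GB)
754 GB → tape 6 (remaining 46 GB)
244 GB → tape 7 (remaining 556 GB)
158 GB → tape 7 (remaining 398 GB)
468 GB → tape 8 (remaining 332 GB)
Final tapes: [297] [566] [259] [565] [706] [754] [244,158] [468].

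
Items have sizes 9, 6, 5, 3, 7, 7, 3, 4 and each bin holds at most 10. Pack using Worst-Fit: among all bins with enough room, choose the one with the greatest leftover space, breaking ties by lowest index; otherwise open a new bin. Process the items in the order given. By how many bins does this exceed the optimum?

Worst-Fit: [9] [6,3] [5,3] [7] [7] [4] → 6 bins.
Total size 44; any packing needs at least ⌈44/10⌉ = 5 bins.
An optimal packing achieves that bound: [9] [7,3] [7,3] [6,4] [5] → 5 bins.
Excess: 6 − 5 = 1.

1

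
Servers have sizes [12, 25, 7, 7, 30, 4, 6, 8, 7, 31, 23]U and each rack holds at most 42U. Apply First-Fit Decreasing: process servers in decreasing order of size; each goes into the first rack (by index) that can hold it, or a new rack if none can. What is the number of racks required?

Sorted descending: 31, 30, 25, 23, 12, 8, 7, 7, 7, 6, 4.
31U → rack 1 (remaining 11U)
30U → rack 2 (remaining 12U)
25U → rack 3 (remaining 17U)
23U → rack 4 (remaining 19U)
12U → rack 2 (remaining 0U)
8U → rack 1 (remaining 3U)
7U → rack 3 (remaining 10U)
7U → rack 3 (remaining 3U)
7U → rack 4 (remaining 12U)
6U → rack 4 (remaining 6U)
4U → rack 4 (remaining 2U)

4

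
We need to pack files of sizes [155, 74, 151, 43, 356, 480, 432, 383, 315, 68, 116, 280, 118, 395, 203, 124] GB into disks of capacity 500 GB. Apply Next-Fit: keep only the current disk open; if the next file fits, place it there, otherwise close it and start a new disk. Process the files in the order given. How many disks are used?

9

155 GB → disk 1 (remaining 345 GB)
74 GB → disk 1 (remaining 271 GB)
151 GB → disk 1 (remaining 120 GB)
43 GB → disk 1 (remaining 77 GB)
356 GB → disk 2 (remaining 144 GB)
480 GB → disk 3 (remaining 20 GB)
432 GB → disk 4 (remaining 68 GB)
383 GB → disk 5 (remaining 117 GB)
315 GB → disk 6 (remaining 185 GB)
68 GB → disk 6 (remaining 117 GB)
116 GB → disk 6 (remaining 1 GB)
280 GB → disk 7 (remaining 220 GB)
118 GB → disk 7 (remaining 102 GB)
395 GB → disk 8 (remaining 105 GB)
203 GB → disk 9 (remaining 297 GB)
124 GB → disk 9 (remaining 173 GB)
Final disks: [155,74,151,43] [356] [480] [432] [383] [315,68,116] [280,118] [395] [203,124].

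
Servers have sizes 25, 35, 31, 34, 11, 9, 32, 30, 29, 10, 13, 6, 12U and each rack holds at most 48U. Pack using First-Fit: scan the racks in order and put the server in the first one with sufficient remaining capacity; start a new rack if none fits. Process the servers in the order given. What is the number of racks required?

rack 1: place 25U, 23U left
rack 2: place 35U, 13U left
rack 3: place 31U, 17U left
rack 4: place 34U, 14U left
rack 1: place 11U, 12U left
rack 1: place 9U, 3U left
rack 5: place 32U, 16U left
rack 6: place 30U, 18U left
rack 7: place 29U, 19U left
rack 2: place 10U, 3U left
rack 3: place 13U, 4U left
rack 4: place 6U, 8U left
rack 5: place 12U, 4U left

7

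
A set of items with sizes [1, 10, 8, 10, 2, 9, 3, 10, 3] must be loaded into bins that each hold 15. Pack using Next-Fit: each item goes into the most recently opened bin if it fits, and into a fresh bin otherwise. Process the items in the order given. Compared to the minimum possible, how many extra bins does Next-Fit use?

Next-Fit: [1,10] [8] [10,2] [9,3] [10,3] → 5 bins.
5 items exceed 7.5 (half the capacity), and no two of those can share a bin, so at least 5 bins are needed.
So 5 is already optimal.

0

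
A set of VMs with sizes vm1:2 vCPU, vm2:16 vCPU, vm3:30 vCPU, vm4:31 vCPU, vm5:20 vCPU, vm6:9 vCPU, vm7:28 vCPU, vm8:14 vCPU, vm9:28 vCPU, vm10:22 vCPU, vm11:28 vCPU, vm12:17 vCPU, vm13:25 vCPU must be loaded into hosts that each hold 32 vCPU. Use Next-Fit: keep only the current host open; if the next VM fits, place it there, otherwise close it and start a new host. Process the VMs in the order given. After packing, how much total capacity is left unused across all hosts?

Put vm1 (2 vCPU) in host 1; 30 vCPU remain.
Put vm2 (16 vCPU) in host 1; 14 vCPU remain.
Put vm3 (30 vCPU) in host 2; 2 vCPU remain.
Put vm4 (31 vCPU) in host 3; 1 vCPU remain.
Put vm5 (20 vCPU) in host 4; 12 vCPU remain.
Put vm6 (9 vCPU) in host 4; 3 vCPU remain.
Put vm7 (28 vCPU) in host 5; 4 vCPU remain.
Put vm8 (14 vCPU) in host 6; 18 vCPU remain.
Put vm9 (28 vCPU) in host 7; 4 vCPU remain.
Put vm10 (22 vCPU) in host 8; 10 vCPU remain.
Put vm11 (28 vCPU) in host 9; 4 vCPU remain.
Put vm12 (17 vCPU) in host 10; 15 vCPU remain.
Put vm13 (25 vCPU) in host 11; 7 vCPU remain.
11 hosts × 32 vCPU = 352 vCPU; used 270 vCPU; unused 82 vCPU.

82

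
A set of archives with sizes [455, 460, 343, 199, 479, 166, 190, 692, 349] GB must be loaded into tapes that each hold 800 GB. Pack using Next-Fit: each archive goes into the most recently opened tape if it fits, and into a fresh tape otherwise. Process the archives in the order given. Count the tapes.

7

455 GB → tape 1 (remaining 345 GB)
460 GB → tape 2 (remaining 340 GB)
343 GB → tape 3 (remaining 457 GB)
199 GB → tape 3 (remaining 258 GB)
479 GB → tape 4 (remaining 321 GB)
166 GB → tape 4 (remaining 155 GB)
190 GB → tape 5 (remaining 610 GB)
692 GB → tape 6 (remaining 108 GB)
349 GB → tape 7 (remaining 451 GB)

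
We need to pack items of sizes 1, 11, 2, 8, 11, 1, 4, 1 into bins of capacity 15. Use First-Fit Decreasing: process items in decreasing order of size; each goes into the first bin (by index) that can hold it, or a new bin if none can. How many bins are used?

3

Sorted descending: 11, 11, 8, 4, 2, 1, 1, 1.
bin 1: place 11, 4 left
bin 2: place 11, 4 left
bin 3: place 8, 7 left
bin 1: place 4, 0 left
bin 2: place 2, 2 left
bin 2: place 1, 1 left
bin 2: place 1, 0 left
bin 3: place 1, 6 left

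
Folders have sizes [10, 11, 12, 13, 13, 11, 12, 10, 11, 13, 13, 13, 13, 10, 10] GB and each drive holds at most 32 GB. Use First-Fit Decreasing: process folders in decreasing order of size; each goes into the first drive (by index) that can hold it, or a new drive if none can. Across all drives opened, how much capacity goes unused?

Sorted descending: 13, 13, 13, 13, 13, 13, 12, 12, 11, 11, 11, 10, 10, 10, 10.
Put 13 GB in drive 1; 19 GB remain.
Put 13 GB in drive 1; 6 GB remain.
Put 13 GB in drive 2; 19 GB remain.
Put 13 GB in drive 2; 6 GB remain.
Put 13 GB in drive 3; 19 GB remain.
Put 13 GB in drive 3; 6 GB remain.
Put 12 GB in drive 4; 20 GB remain.
Put 12 GB in drive 4; 8 GB remain.
Put 11 GB in drive 5; 21 GB remain.
Put 11 GB in drive 5; 10 GB remain.
Put 11 GB in drive 6; 21 GB remain.
Put 10 GB in drive 5; 0 GB remain.
Put 10 GB in drive 6; 11 GB remain.
Put 10 GB in drive 6; 1 GB remain.
Put 10 GB in drive 7; 22 GB remain.
7 drives × 32 GB = 224 GB; used 175 GB; unused 49 GB.

49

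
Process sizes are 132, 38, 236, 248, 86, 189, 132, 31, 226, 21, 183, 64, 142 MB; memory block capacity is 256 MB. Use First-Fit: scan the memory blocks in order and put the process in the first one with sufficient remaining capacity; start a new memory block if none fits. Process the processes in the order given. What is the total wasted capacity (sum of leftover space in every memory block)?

Put 132 MB in memory block 1; 124 MB remain.
Put 38 MB in memory block 1; 86 MB remain.
Put 236 MB in memory block 2; 20 MB remain.
Put 248 MB in memory block 3; 8 MB remain.
Put 86 MB in memory block 1; 0 MB remain.
Put 189 MB in memory block 4; 67 MB remain.
Put 132 MB in memory block 5; 124 MB remain.
Put 31 MB in memory block 4; 36 MB remain.
Put 226 MB in memory block 6; 30 MB remain.
Put 21 MB in memory block 4; 15 MB remain.
Put 183 MB in memory block 7; 73 MB remain.
Put 64 MB in memory block 5; 60 MB remain.
Put 142 MB in memory block 8; 114 MB remain.
8 memory blocks × 256 MB = 2048 MB; used 1728 MB; unused 320 MB.

320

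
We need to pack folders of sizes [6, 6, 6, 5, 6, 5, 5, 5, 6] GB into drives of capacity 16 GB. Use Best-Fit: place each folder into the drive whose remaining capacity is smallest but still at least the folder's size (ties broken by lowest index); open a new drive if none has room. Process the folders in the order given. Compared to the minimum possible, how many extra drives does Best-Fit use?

Best-Fit: [6,6] [6,5,5] [6,5,5] [6] → 4 drives.
Total size 50 GB; any packing needs at least ⌈50/16⌉ = 4 drives.
So 4 is already optimal.

0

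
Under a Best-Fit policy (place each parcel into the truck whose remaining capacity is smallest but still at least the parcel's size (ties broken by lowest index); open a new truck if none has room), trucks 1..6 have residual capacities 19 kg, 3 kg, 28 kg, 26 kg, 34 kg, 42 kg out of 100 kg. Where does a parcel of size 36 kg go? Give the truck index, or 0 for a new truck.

Trucks with room: truck 6 (42 kg).
Tightest fit is truck 6 with 42 kg free.

6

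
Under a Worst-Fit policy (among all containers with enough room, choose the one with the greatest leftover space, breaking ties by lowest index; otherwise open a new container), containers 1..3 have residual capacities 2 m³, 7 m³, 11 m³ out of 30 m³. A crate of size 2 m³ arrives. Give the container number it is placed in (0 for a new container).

3

Containers with room: container 1 (2 m³), container 2 (7 m³), container 3 (11 m³).
Most room is container 3 with 11 m³ free.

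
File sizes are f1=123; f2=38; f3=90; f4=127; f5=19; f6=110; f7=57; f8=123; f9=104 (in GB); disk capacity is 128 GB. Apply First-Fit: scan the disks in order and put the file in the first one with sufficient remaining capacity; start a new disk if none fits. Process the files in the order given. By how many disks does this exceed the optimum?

0

First-Fit: [123] [38,90] [127] [19,57] [110] [123] [104] → 7 disks.
Total size 791 GB; any packing needs at least ⌈791/128⌉ = 7 disks.
So 7 is already optimal.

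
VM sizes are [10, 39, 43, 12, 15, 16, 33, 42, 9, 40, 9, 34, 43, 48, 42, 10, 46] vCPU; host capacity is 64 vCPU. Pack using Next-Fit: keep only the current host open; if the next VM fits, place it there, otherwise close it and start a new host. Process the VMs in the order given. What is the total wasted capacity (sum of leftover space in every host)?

149

Put 10 vCPU in host 1; 54 vCPU remain.
Put 39 vCPU in host 1; 15 vCPU remain.
Put 43 vCPU in host 2; 21 vCPU remain.
Put 12 vCPU in host 2; 9 vCPU remain.
Put 15 vCPU in host 3; 49 vCPU remain.
Put 16 vCPU in host 3; 33 vCPU remain.
Put 33 vCPU in host 3; 0 vCPU remain.
Put 42 vCPU in host 4; 22 vCPU remain.
Put 9 vCPU in host 4; 13 vCPU remain.
Put 40 vCPU in host 5; 24 vCPU remain.
Put 9 vCPU in host 5; 15 vCPU remain.
Put 34 vCPU in host 6; 30 vCPU remain.
Put 43 vCPU in host 7; 21 vCPU remain.
Put 48 vCPU in host 8; 16 vCPU remain.
Put 42 vCPU in host 9; 22 vCPU remain.
Put 10 vCPU in host 9; 12 vCPU remain.
Put 46 vCPU in host 10; 18 vCPU remain.
10 hosts × 64 vCPU = 640 vCPU; used 491 vCPU; unused 149 vCPU.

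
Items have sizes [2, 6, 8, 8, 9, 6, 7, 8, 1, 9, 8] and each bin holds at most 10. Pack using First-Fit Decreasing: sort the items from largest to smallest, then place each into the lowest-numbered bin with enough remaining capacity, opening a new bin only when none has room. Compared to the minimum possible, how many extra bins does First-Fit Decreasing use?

First-Fit Decreasing: [9,1] [9] [8,2] [8] [8] [8] [7] [6] [6] → 9 bins.
9 items exceed 5 (half the capacity), and no two of those can share a bin, so at least 9 bins are needed.
So 9 is already optimal.

0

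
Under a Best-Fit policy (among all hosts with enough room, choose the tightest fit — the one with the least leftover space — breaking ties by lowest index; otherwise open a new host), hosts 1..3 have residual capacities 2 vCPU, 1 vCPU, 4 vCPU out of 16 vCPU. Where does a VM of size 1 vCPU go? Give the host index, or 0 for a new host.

Hosts with room: host 1 (2 vCPU), host 2 (1 vCPU), host 3 (4 vCPU).
Tightest fit is host 2 with 1 vCPU free.

2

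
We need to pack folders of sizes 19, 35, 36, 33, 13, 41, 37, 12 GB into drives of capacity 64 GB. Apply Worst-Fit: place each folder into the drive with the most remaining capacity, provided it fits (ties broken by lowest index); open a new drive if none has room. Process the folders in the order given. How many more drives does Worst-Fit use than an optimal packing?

0

Worst-Fit: [19,35] [36,12] [33,13] [41] [37] → 5 drives.
5 folders exceed 32 GB (half the capacity), and no two of those can share a drive, so at least 5 drives are needed.
So 5 is already optimal.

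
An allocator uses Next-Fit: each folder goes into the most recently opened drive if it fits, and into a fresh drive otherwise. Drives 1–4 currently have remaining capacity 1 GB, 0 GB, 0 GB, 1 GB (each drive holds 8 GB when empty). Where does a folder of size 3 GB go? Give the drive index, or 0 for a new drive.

Next-Fit only looks at drive 4, which has 1 GB free.
3 GB does not fit, so a new drive is opened.

0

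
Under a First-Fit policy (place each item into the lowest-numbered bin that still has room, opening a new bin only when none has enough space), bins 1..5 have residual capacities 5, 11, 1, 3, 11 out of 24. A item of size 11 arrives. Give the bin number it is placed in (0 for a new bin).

Bins with room: bin 2 (11), bin 5 (11).
The first with room is bin 2.

2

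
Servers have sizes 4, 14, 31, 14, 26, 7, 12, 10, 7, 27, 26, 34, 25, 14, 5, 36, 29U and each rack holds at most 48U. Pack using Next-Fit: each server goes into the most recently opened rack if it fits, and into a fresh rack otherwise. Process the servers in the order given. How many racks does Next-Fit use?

Put 4U in rack 1; 44U remain.
Put 14U in rack 1; 30U remain.
Put 31U in rack 2; 17U remain.
Put 14U in rack 2; 3U remain.
Put 26U in rack 3; 22U remain.
Put 7U in rack 3; 15U remain.
Put 12U in rack 3; 3U remain.
Put 10U in rack 4; 38U remain.
Put 7U in rack 4; 31U remain.
Put 27U in rack 4; 4U remain.
Put 26U in rack 5; 22U remain.
Put 34U in rack 6; 14U remain.
Put 25U in rack 7; 23U remain.
Put 14U in rack 7; 9U remain.
Put 5U in rack 7; 4U remain.
Put 36U in rack 8; 12U remain.
Put 29U in rack 9; 19U remain.
Final racks: [4,14] [31,14] [26,7,12] [10,7,27] [26] [34] [25,14,5] [36] [29].

9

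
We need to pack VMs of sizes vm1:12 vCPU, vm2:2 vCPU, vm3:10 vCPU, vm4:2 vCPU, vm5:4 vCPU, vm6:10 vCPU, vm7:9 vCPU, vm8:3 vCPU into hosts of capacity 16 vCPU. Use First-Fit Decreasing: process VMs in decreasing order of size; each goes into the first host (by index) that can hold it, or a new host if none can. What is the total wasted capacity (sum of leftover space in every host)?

12

Sorted descending: 12, 10, 10, 9, 4, 3, 2, 2.
Put 12 vCPU in host 1; 4 vCPU remain.
Put 10 vCPU in host 2; 6 vCPU remain.
Put 10 vCPU in host 3; 6 vCPU remain.
Put 9 vCPU in host 4; 7 vCPU remain.
Put 4 vCPU in host 1; 0 vCPU remain.
Put 3 vCPU in host 2; 3 vCPU remain.
Put 2 vCPU in host 2; 1 vCPU remain.
Put 2 vCPU in host 3; 4 vCPU remain.
4 hosts × 16 vCPU = 64 vCPU; used 52 vCPU; unused 12 vCPU.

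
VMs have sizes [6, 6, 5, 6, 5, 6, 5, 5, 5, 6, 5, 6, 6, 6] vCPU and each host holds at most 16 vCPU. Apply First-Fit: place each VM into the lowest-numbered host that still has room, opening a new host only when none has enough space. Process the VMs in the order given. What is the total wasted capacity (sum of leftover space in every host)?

host 1: place 6 vCPU, 10 vCPU left
host 1: place 6 vCPU, 4 vCPU left
host 2: place 5 vCPU, 11 vCPU left
host 2: place 6 vCPU, 5 vCPU left
host 2: place 5 vCPU, 0 vCPU left
host 3: place 6 vCPU, 10 vCPU left
host 3: place 5 vCPU, 5 vCPU left
host 3: place 5 vCPU, 0 vCPU left
host 4: place 5 vCPU, 11 vCPU left
host 4: place 6 vCPU, 5 vCPU left
host 4: place 5 vCPU, 0 vCPU left
host 5: place 6 vCPU, 10 vCPU left
host 5: place 6 vCPU, 4 vCPU left
host 6: place 6 vCPU, 10 vCPU left
6 hosts × 16 vCPU = 96 vCPU; used 78 vCPU; unused 18 vCPU.

18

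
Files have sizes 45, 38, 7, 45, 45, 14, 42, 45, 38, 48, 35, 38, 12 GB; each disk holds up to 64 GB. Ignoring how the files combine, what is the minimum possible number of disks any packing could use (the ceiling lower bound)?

Total size = 45 + 38 + 7 + 45 + 45 + 14 + 42 + 45 + 38 + 48 + 35 + 38 + 12 = 452 GB.
⌈452 / 64⌉ = 8.

8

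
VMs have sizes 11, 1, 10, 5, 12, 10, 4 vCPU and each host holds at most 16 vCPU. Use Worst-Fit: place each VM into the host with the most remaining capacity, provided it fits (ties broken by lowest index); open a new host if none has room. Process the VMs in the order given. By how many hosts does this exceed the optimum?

Worst-Fit: [11,1] [10,5] [12] [10,4] → 4 hosts.
Total size 53 vCPU; any packing needs at least ⌈53/16⌉ = 4 hosts.
So 4 is already optimal.

0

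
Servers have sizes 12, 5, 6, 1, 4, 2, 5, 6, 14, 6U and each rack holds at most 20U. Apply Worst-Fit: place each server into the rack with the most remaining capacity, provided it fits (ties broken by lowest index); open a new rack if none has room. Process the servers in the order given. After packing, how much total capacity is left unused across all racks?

Put 12U in rack 1; 8U remain.
Put 5U in rack 1; 3U remain.
Put 6U in rack 2; 14U remain.
Put 1U in rack 2; 13U remain.
Put 4U in rack 2; 9U remain.
Put 2U in rack 2; 7U remain.
Put 5U in rack 2; 2U remain.
Put 6U in rack 3; 14U remain.
Put 14U in rack 3; 0U remain.
Put 6U in rack 4; 14U remain.
4 racks × 20U = 80U; used 61U; unused 19U.

19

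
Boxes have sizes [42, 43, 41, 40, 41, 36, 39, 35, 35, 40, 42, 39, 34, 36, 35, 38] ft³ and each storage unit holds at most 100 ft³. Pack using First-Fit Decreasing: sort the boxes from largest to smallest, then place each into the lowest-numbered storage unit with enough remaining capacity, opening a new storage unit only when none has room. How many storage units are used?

Sorted descending: 43, 42, 42, 41, 41, 40, 40, 39, 39, 38, 36, 36, 35, 35, 35, 34.
Put 43 ft³ in storage unit 1; 57 ft³ remain.
Put 42 ft³ in storage unit 1; 15 ft³ remain.
Put 42 ft³ in storage unit 2; 58 ft³ remain.
Put 41 ft³ in storage unit 2; 17 ft³ remain.
Put 41 ft³ in storage unit 3; 59 ft³ remain.
Put 40 ft³ in storage unit 3; 19 ft³ remain.
Put 40 ft³ in storage unit 4; 60 ft³ remain.
Put 39 ft³ in storage unit 4; 21 ft³ remain.
Put 39 ft³ in storage unit 5; 61 ft³ remain.
Put 38 ft³ in storage unit 5; 23 ft³ remain.
Put 36 ft³ in storage unit 6; 64 ft³ remain.
Put 36 ft³ in storage unit 6; 28 ft³ remain.
Put 35 ft³ in storage unit 7; 65 ft³ remain.
Put 35 ft³ in storage unit 7; 30 ft³ remain.
Put 35 ft³ in storage unit 8; 65 ft³ remain.
Put 34 ft³ in storage unit 8; 31 ft³ remain.

8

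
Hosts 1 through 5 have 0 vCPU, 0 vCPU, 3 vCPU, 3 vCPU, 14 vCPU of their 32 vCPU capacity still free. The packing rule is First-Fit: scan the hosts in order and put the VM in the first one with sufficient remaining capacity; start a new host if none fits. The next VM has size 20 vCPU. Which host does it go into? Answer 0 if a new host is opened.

No host has ≥ 20 vCPU free, so a new host is opened.

0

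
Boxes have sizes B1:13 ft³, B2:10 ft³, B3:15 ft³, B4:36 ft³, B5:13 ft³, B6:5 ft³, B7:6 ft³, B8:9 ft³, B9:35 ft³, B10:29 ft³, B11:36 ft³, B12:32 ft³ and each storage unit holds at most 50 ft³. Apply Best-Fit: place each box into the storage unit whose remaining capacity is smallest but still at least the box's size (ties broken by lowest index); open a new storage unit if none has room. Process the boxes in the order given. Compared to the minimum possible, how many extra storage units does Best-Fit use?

1

Best-Fit: [13,10,15,5,6] [36,13] [9,35] [29] [36] [32] → 6 storage units.
Total size 239 ft³; any packing needs at least ⌈239/50⌉ = 5 storage units.
An optimal packing achieves that bound: [36,13] [36,13] [35,15] [32,10,6] [29,9,5] → 5 storage units.
Excess: 6 − 5 = 1.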